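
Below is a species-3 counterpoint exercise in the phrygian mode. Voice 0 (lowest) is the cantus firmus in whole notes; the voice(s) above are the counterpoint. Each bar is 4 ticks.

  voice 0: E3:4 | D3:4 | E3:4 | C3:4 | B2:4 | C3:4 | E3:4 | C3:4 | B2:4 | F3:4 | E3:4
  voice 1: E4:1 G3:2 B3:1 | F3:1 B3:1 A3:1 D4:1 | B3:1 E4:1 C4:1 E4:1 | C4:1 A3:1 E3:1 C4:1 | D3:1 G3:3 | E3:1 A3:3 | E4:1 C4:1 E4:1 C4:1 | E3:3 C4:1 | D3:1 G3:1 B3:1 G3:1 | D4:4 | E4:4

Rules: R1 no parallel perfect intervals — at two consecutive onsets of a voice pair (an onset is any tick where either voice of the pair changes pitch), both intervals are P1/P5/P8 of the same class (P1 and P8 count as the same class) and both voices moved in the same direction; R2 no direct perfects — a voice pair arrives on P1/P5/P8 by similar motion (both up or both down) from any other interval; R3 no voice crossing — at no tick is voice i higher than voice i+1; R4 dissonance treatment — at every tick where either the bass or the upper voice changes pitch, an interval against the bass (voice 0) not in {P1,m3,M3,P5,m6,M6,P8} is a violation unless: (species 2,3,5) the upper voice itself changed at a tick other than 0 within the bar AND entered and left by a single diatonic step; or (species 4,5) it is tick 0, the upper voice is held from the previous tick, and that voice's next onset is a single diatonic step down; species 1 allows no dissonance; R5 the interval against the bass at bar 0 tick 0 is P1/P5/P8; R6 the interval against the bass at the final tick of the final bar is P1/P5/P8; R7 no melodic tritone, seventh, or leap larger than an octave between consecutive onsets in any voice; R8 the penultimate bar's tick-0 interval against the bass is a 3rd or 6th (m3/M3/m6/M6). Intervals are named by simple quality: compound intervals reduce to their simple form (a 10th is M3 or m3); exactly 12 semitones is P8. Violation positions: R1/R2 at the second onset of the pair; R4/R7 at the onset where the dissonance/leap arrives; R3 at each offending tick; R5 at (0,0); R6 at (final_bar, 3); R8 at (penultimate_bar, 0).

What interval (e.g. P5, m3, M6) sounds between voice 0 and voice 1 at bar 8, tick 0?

m3

voice 0=B2 voice 1=D3 -> m3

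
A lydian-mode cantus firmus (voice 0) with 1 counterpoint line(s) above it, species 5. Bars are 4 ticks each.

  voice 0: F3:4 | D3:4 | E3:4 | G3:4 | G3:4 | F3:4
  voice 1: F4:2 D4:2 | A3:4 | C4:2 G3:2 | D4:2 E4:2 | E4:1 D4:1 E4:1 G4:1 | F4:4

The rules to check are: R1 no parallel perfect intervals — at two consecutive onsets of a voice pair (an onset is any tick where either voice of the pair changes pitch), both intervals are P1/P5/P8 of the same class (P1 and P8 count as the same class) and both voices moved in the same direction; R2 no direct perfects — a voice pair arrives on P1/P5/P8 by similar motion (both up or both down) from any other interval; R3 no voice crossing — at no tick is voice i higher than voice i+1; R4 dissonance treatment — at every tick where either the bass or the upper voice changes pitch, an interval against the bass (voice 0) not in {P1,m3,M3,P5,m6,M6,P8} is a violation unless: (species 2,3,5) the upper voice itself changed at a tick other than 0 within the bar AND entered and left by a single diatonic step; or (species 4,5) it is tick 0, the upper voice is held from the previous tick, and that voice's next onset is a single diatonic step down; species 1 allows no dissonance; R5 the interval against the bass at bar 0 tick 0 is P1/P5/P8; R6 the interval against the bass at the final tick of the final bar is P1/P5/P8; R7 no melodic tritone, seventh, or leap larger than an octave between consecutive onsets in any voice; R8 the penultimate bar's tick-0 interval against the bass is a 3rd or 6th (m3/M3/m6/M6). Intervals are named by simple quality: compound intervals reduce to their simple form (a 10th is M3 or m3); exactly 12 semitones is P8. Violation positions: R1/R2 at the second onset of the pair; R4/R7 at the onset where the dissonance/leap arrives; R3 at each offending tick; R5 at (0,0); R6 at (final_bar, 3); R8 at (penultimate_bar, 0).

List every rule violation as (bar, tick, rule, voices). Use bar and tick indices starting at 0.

bar 0: v0=F3 v1=F4 downbeat P8
bar 1: v0=D3 v1=A3 downbeat P5
bar 2: v0=E3 v1=C4 downbeat m6
bar 3: v0=G3 v1=D4 downbeat P5
bar 4: v0=G3 v1=E4 downbeat M6
bar 5: v0=F3 v1=F4 downbeat P8
  -> R2 @ bar 1 tick 0 v(0, 1): F3/D4 M6 -> D3/A3 P5 similar
  -> R2 @ bar 3 tick 0 v(0, 1): E3/G3 m3 -> G3/D4 P5 similar
  -> R1 @ bar 5 tick 0 v(0, 1): G3/G4 P8 -> F3/F4 P8 similar

(1, 0, R2, (0, 1))
(3, 0, R2, (0, 1))
(5, 0, R1, (0, 1))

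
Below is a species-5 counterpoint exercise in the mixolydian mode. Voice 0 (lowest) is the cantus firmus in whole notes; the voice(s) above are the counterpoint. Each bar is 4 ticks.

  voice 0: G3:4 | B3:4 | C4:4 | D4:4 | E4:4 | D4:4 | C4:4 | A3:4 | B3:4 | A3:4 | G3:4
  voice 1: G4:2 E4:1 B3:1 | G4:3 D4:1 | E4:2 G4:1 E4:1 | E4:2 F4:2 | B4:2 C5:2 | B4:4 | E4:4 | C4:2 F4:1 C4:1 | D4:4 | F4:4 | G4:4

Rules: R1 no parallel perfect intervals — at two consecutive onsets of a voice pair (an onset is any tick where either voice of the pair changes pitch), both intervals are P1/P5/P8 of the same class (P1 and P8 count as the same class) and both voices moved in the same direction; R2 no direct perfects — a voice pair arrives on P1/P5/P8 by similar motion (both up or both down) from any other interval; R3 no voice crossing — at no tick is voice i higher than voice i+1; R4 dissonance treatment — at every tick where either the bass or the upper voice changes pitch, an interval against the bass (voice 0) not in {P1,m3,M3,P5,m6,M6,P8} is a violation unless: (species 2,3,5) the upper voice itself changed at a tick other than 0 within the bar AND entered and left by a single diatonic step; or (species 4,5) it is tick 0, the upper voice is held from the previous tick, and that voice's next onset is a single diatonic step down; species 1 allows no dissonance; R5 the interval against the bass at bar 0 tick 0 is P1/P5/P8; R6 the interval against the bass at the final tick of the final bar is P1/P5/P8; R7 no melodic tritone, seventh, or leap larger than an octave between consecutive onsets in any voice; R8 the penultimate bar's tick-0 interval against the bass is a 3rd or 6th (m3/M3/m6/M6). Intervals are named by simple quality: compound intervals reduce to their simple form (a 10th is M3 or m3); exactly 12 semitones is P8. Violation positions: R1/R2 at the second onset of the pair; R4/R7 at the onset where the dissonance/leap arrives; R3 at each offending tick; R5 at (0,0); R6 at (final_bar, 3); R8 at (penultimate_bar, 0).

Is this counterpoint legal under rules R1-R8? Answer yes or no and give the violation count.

bar 0: v0=G3 v1=G4 (P8)
bar 1: v0=B3 v1=G4 (m6)
bar 2: v0=C4 v1=E4 (M3)
bar 3: v0=D4 v1=E4 (M2)
bar 4: v0=E4 v1=B4 (P5)
bar 5: v0=D4 v1=B4 (M6)
bar 6: v0=C4 v1=E4 (M3)
bar 7: v0=A3 v1=C4 (m3)
bar 8: v0=B3 v1=D4 (m3)
bar 9: v0=A3 v1=F4 (m6)
bar 10: v0=G3 v1=G4 (P8)
  R4 @ bar3.0: D4/E4 M2 untreated
  R2 @ bar4.0: D4/F4 m3 -> E4/B4 P5 similar
  R7 @ bar4.0: F4->B4 leap 6st

No (3 violations)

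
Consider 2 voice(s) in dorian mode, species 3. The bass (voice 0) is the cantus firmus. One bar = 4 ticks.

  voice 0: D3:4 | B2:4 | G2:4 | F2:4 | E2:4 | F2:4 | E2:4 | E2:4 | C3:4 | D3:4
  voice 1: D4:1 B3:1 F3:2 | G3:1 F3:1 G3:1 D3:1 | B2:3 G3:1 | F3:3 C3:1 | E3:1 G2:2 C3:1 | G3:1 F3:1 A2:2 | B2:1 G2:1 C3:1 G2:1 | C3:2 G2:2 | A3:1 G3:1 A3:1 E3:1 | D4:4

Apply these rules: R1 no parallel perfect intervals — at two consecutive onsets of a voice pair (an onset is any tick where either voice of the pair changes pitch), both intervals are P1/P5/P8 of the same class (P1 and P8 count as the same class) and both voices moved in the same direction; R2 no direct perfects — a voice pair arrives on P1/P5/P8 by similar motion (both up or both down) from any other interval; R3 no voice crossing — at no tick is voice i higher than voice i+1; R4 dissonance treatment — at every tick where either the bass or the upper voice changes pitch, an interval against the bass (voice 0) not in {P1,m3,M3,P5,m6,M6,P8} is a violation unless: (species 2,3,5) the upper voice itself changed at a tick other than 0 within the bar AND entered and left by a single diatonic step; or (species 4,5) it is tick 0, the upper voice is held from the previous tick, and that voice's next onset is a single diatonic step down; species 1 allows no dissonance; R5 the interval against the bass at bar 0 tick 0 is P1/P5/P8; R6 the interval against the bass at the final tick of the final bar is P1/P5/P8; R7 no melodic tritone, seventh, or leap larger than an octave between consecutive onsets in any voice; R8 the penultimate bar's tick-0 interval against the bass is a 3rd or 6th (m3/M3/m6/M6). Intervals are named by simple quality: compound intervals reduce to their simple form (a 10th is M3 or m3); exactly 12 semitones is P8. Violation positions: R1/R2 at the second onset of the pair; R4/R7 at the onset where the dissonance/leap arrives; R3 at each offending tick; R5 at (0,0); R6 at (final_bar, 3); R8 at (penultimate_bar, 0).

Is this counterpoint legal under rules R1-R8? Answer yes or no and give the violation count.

bar 0: v0=D3 v1=D4 (P8)
bar 1: v0=B2 v1=G3 (m6)
bar 2: v0=G2 v1=B2 (M3)
bar 3: v0=F2 v1=F3 (P8)
bar 4: v0=E2 v1=E3 (P8)
bar 5: v0=F2 v1=G3 (M2)
bar 6: v0=E2 v1=B2 (P5)
bar 7: v0=E2 v1=C3 (m6)
bar 8: v0=C3 v1=A3 (M6)
bar 9: v0=D3 v1=D4 (P8)
  R7 @ bar0.2: B3->F3 leap 6st
  R1 @ bar3.0: G2/G3 P8 -> F2/F3 P8 similar
  R4 @ bar5.0: F2/G3 M2 untreated
  R7 @ bar8.0: G2->A3 leap 14st
  R2 @ bar9.0: C3/E3 M3 -> D3/D4 P8 similar
  R7 @ bar9.0: E3->D4 leap 10st

No (6 violations)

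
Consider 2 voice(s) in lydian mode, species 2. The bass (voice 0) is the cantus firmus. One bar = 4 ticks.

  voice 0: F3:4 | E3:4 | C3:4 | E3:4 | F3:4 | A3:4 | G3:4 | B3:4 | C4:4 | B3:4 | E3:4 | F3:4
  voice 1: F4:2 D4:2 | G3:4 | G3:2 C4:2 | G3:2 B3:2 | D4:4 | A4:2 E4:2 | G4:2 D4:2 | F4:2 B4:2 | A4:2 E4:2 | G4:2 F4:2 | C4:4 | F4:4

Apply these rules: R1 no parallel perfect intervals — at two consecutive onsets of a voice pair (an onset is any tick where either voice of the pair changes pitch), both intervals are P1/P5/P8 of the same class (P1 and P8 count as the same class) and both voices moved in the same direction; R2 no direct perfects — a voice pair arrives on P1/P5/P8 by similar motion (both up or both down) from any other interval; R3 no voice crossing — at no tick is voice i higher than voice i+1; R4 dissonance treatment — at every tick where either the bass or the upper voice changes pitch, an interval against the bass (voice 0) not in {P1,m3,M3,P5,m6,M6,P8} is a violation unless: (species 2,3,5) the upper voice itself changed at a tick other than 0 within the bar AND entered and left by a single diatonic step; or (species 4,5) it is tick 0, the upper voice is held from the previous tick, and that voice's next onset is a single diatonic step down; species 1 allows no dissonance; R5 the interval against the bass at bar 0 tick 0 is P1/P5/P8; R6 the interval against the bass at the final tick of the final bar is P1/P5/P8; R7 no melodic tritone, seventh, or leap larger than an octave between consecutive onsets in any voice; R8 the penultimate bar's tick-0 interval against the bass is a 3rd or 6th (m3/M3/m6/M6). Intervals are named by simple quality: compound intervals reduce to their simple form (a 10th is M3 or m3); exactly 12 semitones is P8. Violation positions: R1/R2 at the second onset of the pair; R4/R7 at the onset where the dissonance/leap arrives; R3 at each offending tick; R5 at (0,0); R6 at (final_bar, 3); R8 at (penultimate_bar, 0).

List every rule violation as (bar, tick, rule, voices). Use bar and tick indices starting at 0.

bar 0: v0=F3 v1=F4 downbeat P8
bar 1: v0=E3 v1=G3 downbeat m3
bar 2: v0=C3 v1=G3 downbeat P5
bar 3: v0=E3 v1=G3 downbeat m3
bar 4: v0=F3 v1=D4 downbeat M6
bar 5: v0=A3 v1=A4 downbeat P8
bar 6: v0=G3 v1=G4 downbeat P8
bar 7: v0=B3 v1=F4 downbeat TT
bar 8: v0=C4 v1=A4 downbeat M6
bar 9: v0=B3 v1=G4 downbeat m6
bar 10: v0=E3 v1=C4 downbeat m6
bar 11: v0=F3 v1=F4 downbeat P8
  -> R2 @ bar 5 tick 0 v(0, 1): F3/D4 M6 -> A3/A4 P8 similar
  -> R4 @ bar 7 tick 0 v(0, 1): B3/F4 TT untreated
  -> R7 @ bar 7 tick 2 v(1,): F4->B4 leap 6st
  -> R4 @ bar 9 tick 2 v(0, 1): B3/F4 TT untreated
  -> R2 @ bar 11 tick 0 v(0, 1): E3/C4 m6 -> F3/F4 P8 similar

(5, 0, R2, (0, 1))
(7, 0, R4, (0, 1))
(7, 2, R7, (1,))
(9, 2, R4, (0, 1))
(11, 0, R2, (0, 1))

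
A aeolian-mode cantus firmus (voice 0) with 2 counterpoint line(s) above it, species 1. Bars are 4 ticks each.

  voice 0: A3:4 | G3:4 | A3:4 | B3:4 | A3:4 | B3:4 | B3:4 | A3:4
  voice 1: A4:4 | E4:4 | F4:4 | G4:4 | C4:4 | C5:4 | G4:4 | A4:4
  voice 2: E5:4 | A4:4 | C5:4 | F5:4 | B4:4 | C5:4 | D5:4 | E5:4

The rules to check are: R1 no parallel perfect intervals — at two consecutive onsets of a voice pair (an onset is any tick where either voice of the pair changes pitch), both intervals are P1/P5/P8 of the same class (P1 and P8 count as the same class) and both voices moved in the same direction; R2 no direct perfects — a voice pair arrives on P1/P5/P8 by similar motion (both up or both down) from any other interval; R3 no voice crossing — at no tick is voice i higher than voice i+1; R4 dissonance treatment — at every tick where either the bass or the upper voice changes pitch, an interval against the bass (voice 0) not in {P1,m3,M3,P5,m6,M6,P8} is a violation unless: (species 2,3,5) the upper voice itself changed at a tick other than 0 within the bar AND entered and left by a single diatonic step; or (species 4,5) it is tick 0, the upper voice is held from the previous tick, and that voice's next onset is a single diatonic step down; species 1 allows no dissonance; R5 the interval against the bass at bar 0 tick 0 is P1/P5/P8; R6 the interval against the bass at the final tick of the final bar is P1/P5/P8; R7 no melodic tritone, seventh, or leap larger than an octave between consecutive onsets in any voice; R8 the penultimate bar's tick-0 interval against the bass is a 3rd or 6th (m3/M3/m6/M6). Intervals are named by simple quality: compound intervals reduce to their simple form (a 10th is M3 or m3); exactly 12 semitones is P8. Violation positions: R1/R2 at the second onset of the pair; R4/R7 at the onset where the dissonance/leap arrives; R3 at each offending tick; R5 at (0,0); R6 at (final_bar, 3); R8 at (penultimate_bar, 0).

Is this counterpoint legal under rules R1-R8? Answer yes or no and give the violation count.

bar 0: v0=A3 v1=A4 v2=E5 (P5)
bar 1: v0=G3 v1=E4 v2=A4 (M2)
bar 2: v0=A3 v1=F4 v2=C5 (m3)
bar 3: v0=B3 v1=G4 v2=F5 (TT)
bar 4: v0=A3 v1=C4 v2=B4 (M2)
bar 5: v0=B3 v1=C5 v2=C5 (m2)
bar 6: v0=B3 v1=G4 v2=D5 (m3)
bar 7: v0=A3 v1=A4 v2=E5 (P5)
  R4 @ bar1.0: G3/A4 M2 untreated
  R2 @ bar2.0: E4/A4 P4 -> F4/C5 P5 similar
  R4 @ bar3.0: B3/F5 TT untreated
  R4 @ bar4.0: A3/B4 M2 untreated
  R7 @ bar4.0: F5->B4 leap 6st
  R2 @ bar5.0: C4/B4 M7 -> C5/C5 P1 similar
  R4 @ bar5.0: B3/C5 m2 untreated
  R4 @ bar5.0: B3/C5 m2 untreated
  R1 @ bar7.0: G4/D5 P5 -> A4/E5 P5 similar

No (9 violations)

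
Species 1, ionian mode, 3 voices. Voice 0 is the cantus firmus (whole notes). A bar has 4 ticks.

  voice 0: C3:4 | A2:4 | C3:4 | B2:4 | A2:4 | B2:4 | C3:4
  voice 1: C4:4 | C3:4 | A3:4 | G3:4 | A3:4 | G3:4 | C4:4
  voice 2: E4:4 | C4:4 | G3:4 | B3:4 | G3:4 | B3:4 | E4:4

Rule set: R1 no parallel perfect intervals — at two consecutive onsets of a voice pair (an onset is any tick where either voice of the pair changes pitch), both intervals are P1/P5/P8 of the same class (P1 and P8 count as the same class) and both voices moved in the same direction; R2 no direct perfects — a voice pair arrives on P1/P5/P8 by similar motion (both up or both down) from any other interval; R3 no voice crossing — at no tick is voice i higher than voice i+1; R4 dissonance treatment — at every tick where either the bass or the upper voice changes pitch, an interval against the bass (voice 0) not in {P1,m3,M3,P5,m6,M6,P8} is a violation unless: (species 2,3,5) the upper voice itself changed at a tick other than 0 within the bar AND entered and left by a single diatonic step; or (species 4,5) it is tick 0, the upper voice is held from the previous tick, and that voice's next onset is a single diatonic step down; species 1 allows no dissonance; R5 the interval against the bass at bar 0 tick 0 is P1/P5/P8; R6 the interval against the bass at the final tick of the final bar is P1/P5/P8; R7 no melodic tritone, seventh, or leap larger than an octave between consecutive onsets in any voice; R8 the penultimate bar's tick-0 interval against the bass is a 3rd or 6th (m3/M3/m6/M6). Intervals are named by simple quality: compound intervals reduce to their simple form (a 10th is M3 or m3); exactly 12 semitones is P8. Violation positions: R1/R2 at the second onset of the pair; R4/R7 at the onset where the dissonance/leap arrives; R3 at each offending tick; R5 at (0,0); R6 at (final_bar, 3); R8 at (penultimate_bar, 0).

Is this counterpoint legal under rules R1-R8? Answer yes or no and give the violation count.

bar 0: v0=C3 v1=C4 v2=E4 (M3)
bar 1: v0=A2 v1=C3 v2=C4 (m3)
bar 2: v0=C3 v1=A3 v2=G3 (P5)
bar 3: v0=B2 v1=G3 v2=B3 (P8)
bar 4: v0=A2 v1=A3 v2=G3 (m7)
bar 5: v0=B2 v1=G3 v2=B3 (P8)
bar 6: v0=C3 v1=C4 v2=E4 (M3)
  R5 @ bar0.0: opens on M3
  R2 @ bar1.0: C4/E4 M3 -> C3/C4 P8 similar
  R3 @ bar2.0: A3 above G3
  R3 @ bar2.1: A3 above G3
  R3 @ bar2.2: A3 above G3
  R3 @ bar2.3: A3 above G3
  R3 @ bar4.0: A3 above G3
  R4 @ bar4.0: A2/G3 m7 untreated
  R3 @ bar4.1: A3 above G3
  R3 @ bar4.2: A3 above G3
  R3 @ bar4.3: A3 above G3
  R2 @ bar5.0: A2/G3 m7 -> B2/B3 P8 similar
  R8 @ bar5.0: penult P8 not 3rd/6th
  R2 @ bar6.0: B2/G3 m6 -> C3/C4 P8 similar
  R6 @ bar6.3: closes on M3

No (15 violations)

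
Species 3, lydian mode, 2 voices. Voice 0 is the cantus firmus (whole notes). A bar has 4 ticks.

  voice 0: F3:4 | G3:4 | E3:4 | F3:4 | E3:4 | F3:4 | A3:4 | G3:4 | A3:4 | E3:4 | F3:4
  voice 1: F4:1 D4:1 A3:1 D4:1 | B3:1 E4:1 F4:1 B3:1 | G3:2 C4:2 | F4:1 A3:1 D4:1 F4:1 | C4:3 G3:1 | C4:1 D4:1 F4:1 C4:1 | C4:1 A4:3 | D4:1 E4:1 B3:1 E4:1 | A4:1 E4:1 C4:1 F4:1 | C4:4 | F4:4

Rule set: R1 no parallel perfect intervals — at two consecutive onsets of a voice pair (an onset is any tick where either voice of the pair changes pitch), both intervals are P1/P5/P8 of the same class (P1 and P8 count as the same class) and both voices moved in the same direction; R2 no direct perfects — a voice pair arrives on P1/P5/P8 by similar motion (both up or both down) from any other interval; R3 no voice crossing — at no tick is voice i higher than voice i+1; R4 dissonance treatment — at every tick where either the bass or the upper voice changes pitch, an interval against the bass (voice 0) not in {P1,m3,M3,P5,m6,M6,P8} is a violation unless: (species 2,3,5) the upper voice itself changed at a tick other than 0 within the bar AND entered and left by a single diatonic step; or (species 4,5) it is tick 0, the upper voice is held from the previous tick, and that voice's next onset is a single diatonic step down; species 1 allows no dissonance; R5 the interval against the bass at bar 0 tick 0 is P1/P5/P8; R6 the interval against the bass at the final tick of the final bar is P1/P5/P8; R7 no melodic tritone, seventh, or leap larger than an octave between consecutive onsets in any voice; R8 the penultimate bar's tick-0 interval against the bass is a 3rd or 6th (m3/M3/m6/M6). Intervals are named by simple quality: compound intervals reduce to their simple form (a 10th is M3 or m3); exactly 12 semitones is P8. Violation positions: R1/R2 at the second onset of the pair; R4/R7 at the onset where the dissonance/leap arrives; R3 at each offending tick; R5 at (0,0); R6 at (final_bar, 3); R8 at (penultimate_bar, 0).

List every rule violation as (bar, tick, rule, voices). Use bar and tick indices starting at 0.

(1, 2, R4, (0, 1))
(1, 3, R7, (1,))
(3, 0, R2, (0, 1))
(5, 0, R2, (0, 1))
(7, 0, R2, (0, 1))
(8, 0, R2, (0, 1))
(10, 0, R2, (0, 1))

bar 0: v0=F3 v1=F4 downbeat P8
bar 1: v0=G3 v1=B3 downbeat M3
bar 2: v0=E3 v1=G3 downbeat m3
bar 3: v0=F3 v1=F4 downbeat P8
bar 4: v0=E3 v1=C4 downbeat m6
bar 5: v0=F3 v1=C4 downbeat P5
bar 6: v0=A3 v1=C4 downbeat m3
bar 7: v0=G3 v1=D4 downbeat P5
bar 8: v0=A3 v1=A4 downbeat P8
bar 9: v0=E3 v1=C4 downbeat m6
bar 10: v0=F3 v1=F4 downbeat P8
  -> R4 @ bar 1 tick 2 v(0, 1): G3/F4 m7 untreated
  -> R7 @ bar 1 tick 3 v(1,): F4->B3 leap 6st
  -> R2 @ bar 3 tick 0 v(0, 1): E3/C4 m6 -> F3/F4 P8 similar
  -> R2 @ bar 5 tick 0 v(0, 1): E3/G3 m3 -> F3/C4 P5 similar
  -> R2 @ bar 7 tick 0 v(0, 1): A3/A4 P8 -> G3/D4 P5 similar
  -> R2 @ bar 8 tick 0 v(0, 1): G3/E4 M6 -> A3/A4 P8 similar
  -> R2 @ bar 10 tick 0 v(0, 1): E3/C4 m6 -> F3/F4 P8 similar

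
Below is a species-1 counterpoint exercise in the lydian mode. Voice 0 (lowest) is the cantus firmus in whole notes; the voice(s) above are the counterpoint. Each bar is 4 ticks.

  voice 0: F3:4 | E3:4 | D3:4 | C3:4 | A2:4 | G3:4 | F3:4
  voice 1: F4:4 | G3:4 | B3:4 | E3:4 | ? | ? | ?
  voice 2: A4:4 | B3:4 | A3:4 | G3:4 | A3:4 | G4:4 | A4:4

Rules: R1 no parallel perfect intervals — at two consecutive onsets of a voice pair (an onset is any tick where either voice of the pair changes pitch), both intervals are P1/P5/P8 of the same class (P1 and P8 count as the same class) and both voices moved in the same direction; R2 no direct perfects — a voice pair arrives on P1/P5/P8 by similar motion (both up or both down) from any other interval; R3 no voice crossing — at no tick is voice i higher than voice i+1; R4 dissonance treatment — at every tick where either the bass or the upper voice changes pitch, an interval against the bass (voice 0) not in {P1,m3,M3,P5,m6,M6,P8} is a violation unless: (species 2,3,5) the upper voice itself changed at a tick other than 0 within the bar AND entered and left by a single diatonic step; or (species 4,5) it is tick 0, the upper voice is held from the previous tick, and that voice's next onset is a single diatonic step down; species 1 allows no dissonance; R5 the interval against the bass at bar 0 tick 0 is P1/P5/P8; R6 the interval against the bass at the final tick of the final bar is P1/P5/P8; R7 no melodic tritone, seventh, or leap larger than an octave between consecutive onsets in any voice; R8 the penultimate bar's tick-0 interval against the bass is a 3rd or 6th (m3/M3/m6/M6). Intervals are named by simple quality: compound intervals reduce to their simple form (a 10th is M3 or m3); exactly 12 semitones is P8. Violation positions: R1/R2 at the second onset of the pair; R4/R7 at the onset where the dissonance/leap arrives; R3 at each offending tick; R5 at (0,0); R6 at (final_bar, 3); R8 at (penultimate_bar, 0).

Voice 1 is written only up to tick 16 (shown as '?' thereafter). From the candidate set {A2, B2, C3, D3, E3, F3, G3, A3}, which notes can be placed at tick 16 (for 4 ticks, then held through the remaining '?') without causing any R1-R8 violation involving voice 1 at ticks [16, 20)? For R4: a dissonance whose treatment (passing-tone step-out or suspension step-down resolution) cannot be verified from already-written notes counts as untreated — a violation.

{C3, E3, F3}

A2: violates R2
B2: violates R4
C3: legal
D3: violates R4
E3: legal
F3: legal
G3: violates R4
A3: violates R2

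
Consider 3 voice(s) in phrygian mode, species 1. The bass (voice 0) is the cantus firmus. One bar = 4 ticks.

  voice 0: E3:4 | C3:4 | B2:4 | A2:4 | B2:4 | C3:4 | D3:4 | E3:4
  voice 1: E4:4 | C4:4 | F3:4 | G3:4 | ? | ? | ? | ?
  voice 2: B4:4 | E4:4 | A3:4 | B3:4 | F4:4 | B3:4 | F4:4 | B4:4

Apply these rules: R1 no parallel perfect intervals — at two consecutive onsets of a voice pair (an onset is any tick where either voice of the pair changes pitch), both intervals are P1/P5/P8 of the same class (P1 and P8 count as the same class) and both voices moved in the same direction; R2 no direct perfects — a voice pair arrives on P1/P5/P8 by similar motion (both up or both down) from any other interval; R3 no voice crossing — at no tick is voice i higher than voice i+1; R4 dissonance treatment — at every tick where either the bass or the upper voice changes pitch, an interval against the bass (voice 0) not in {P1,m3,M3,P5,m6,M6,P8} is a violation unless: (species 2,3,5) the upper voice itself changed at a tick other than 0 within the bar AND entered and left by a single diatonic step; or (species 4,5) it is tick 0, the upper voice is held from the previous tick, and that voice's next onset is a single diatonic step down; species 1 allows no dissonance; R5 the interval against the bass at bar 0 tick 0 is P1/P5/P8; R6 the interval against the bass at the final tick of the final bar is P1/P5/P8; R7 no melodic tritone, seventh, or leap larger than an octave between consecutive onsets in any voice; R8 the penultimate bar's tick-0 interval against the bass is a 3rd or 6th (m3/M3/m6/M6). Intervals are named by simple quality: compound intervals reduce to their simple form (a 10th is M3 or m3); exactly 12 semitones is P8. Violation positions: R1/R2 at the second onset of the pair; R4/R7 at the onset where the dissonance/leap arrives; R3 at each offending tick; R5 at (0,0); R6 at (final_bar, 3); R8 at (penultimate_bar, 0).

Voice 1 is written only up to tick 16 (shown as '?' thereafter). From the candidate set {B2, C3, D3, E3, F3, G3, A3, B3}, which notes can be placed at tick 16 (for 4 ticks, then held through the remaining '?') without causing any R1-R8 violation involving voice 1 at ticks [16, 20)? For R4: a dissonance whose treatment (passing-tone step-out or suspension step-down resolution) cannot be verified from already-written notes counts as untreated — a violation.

{B2, D3, G3}

B2: legal
C3: violates R4
D3: legal
E3: violates R4
F3: violates R4
G3: legal
A3: violates R4
B3: violates R2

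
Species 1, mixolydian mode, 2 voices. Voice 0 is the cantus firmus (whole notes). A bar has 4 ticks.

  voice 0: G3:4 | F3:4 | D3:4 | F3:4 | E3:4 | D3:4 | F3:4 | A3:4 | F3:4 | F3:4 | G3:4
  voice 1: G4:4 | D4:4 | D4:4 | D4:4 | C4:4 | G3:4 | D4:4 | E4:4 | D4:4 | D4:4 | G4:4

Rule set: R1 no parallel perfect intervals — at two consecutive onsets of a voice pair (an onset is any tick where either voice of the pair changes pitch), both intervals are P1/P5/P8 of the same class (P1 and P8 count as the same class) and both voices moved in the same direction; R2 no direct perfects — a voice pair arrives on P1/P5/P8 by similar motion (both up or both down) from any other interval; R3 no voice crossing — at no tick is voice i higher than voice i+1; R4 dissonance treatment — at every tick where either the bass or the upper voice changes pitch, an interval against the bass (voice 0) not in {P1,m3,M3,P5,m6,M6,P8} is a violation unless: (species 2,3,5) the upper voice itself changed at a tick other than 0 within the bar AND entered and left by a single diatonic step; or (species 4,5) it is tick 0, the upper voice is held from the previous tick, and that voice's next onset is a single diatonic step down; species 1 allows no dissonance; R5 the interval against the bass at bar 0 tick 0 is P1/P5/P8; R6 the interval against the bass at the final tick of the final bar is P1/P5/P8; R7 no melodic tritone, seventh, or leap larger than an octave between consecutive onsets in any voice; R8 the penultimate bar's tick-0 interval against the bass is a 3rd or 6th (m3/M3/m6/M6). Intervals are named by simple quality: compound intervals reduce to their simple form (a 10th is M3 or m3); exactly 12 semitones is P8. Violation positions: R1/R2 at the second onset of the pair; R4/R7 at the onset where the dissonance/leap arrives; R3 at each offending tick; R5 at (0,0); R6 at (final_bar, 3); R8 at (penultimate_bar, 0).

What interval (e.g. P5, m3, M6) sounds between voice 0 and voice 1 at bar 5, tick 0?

P4

voice 0=D3 voice 1=G3 -> P4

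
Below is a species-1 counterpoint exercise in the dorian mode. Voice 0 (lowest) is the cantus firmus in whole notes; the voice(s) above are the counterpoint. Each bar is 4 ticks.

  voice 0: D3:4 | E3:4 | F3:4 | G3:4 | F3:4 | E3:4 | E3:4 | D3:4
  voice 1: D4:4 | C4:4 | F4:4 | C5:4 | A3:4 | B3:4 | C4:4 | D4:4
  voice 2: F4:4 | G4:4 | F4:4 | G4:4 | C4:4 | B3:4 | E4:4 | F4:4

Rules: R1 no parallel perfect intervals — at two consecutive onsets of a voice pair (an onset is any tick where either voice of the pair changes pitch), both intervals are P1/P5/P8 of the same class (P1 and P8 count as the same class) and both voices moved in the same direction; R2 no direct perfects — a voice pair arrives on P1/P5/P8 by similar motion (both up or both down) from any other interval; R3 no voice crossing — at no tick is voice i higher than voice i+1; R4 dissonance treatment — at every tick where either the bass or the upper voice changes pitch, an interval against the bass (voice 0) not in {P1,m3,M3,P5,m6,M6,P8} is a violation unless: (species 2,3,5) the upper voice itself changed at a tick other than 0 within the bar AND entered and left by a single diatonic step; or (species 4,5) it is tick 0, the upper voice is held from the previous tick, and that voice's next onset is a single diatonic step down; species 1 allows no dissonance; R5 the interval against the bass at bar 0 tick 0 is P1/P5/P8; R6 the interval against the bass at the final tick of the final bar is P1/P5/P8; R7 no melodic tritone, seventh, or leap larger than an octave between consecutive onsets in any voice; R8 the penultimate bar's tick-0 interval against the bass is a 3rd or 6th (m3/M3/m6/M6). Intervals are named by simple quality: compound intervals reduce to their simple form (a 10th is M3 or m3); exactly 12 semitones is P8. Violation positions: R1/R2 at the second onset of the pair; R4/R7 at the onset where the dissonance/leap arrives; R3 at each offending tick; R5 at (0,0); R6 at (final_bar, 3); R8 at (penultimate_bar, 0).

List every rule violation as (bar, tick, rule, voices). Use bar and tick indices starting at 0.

bar 0: v0=D3 v1=D4 v2=F4 downbeat m3
bar 1: v0=E3 v1=C4 v2=G4 downbeat m3
bar 2: v0=F3 v1=F4 v2=F4 downbeat P8
bar 3: v0=G3 v1=C5 v2=G4 downbeat P8
bar 4: v0=F3 v1=A3 v2=C4 downbeat P5
bar 5: v0=E3 v1=B3 v2=B3 downbeat P5
bar 6: v0=E3 v1=C4 v2=E4 downbeat P8
bar 7: v0=D3 v1=D4 v2=F4 downbeat m3
  -> R5 @ bar 0 tick 0 v(0, 2): opens on m3
  -> R2 @ bar 2 tick 0 v(0, 1): E3/C4 m6 -> F3/F4 P8 similar
  -> R1 @ bar 3 tick 0 v(0, 2): F3/F4 P8 -> G3/G4 P8 similar
  -> R3 @ bar 3 tick 0 v(1, 2): C5 above G4
  -> R4 @ bar 3 tick 0 v(0, 1): G3/C5 P4 untreated
  -> R3 @ bar 3 tick 1 v(1, 2): C5 above G4
  -> R3 @ bar 3 tick 2 v(1, 2): C5 above G4
  -> R3 @ bar 3 tick 3 v(1, 2): C5 above G4
  -> R2 @ bar 4 tick 0 v(0, 2): G3/G4 P8 -> F3/C4 P5 similar
  -> R7 @ bar 4 tick 0 v(1,): C5->A3 leap 15st
  -> R1 @ bar 5 tick 0 v(0, 2): F3/C4 P5 -> E3/B3 P5 similar
  -> R8 @ bar 6 tick 0 v(0, 2): penult P8 not 3rd/6th
  -> R6 @ bar 7 tick 3 v(0, 2): closes on m3

(0, 0, R5, (0, 2))
(2, 0, R2, (0, 1))
(3, 0, R1, (0, 2))
(3, 0, R3, (1, 2))
(3, 0, R4, (0, 1))
(3, 1, R3, (1, 2))
(3, 2, R3, (1, 2))
(3, 3, R3, (1, 2))
(4, 0, R2, (0, 2))
(4, 0, R7, (1,))
(5, 0, R1, (0, 2))
(6, 0, R8, (0, 2))
(7, 3, R6, (0, 2))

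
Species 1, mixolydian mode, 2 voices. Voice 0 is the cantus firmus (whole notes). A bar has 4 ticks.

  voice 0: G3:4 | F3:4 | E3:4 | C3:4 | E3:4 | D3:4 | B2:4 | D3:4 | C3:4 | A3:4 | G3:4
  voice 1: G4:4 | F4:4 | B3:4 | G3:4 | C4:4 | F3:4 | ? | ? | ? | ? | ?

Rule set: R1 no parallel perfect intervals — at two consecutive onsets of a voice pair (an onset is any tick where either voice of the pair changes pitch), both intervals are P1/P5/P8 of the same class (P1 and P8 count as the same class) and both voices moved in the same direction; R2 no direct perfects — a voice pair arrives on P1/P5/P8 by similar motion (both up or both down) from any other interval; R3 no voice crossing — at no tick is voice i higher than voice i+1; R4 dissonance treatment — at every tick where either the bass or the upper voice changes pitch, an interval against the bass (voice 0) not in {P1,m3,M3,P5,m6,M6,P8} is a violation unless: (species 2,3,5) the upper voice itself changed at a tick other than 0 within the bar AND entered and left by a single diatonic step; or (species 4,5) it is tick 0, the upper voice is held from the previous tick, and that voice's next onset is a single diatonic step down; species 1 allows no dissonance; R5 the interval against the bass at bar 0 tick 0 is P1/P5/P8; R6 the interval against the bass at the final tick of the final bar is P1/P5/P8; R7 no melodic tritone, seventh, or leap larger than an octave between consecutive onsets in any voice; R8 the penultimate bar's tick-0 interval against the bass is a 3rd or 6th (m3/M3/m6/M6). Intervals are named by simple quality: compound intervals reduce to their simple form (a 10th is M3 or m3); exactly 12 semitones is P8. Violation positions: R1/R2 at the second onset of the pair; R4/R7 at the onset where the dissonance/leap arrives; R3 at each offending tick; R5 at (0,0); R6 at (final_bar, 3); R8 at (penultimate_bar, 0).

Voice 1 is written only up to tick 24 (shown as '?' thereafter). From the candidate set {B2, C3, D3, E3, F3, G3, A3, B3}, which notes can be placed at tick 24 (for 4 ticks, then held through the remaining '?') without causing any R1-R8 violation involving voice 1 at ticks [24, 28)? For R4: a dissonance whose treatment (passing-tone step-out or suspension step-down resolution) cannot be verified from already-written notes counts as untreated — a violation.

{D3, G3}

B2: violates R2,R7
C3: violates R4
D3: legal
E3: violates R4
F3: violates R4
G3: legal
A3: violates R4
B3: violates R7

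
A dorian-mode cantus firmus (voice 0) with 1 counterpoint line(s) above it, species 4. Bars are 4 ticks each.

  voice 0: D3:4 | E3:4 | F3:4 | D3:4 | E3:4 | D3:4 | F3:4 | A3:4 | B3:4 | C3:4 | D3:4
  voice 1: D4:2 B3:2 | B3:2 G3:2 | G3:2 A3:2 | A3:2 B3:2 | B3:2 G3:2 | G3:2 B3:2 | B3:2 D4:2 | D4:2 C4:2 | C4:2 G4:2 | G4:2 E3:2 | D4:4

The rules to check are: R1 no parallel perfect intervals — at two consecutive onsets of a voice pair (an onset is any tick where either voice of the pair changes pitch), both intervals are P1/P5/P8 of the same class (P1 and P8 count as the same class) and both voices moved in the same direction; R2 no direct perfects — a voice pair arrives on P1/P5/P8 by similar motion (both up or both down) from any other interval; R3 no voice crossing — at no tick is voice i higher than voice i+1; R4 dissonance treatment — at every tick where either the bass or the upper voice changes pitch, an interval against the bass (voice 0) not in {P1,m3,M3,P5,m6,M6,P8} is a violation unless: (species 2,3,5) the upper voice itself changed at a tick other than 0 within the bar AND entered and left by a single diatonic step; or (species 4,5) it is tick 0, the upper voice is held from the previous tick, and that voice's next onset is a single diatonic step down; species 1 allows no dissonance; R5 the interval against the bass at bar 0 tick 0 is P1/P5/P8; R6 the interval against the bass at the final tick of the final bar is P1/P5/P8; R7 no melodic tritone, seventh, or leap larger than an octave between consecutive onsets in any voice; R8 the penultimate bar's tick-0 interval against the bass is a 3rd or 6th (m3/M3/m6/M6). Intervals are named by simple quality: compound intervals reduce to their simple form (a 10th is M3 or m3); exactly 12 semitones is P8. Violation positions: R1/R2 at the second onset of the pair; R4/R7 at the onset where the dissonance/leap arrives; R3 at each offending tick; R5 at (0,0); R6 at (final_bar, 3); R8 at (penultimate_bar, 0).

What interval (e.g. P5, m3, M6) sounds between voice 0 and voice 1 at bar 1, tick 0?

P5

voice 0=E3 voice 1=B3 -> P5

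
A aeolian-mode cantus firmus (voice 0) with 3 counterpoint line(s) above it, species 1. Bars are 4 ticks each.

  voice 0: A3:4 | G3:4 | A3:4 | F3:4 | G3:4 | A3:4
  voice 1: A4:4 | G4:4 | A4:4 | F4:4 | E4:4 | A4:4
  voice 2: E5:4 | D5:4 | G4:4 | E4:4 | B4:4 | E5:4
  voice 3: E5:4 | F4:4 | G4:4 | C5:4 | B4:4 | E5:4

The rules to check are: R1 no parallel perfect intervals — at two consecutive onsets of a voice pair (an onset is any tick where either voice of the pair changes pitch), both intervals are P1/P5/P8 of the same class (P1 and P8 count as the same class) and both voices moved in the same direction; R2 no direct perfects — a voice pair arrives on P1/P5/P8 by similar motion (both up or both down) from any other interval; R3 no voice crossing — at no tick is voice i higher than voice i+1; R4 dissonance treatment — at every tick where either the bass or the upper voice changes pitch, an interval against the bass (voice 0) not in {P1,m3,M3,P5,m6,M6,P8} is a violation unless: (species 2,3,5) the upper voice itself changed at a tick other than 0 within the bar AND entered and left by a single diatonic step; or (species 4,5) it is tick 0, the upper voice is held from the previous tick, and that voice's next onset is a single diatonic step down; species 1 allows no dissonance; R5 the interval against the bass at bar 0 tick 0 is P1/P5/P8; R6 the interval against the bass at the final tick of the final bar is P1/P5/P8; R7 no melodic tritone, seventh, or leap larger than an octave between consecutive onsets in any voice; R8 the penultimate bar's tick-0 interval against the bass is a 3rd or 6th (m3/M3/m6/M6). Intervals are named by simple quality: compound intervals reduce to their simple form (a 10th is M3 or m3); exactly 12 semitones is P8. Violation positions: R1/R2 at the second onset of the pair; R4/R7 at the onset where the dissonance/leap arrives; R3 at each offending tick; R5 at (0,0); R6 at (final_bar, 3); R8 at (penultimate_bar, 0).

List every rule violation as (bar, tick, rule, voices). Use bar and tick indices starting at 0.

bar 0: v0=A3 v1=A4 v2=E5 v3=E5 downbeat P5
bar 1: v0=G3 v1=G4 v2=D5 v3=F4 downbeat m7
bar 2: v0=A3 v1=A4 v2=G4 v3=G4 downbeat m7
bar 3: v0=F3 v1=F4 v2=E4 v3=C5 downbeat P5
bar 4: v0=G3 v1=E4 v2=B4 v3=B4 downbeat M3
bar 5: v0=A3 v1=A4 v2=E5 v3=E5 downbeat P5
  -> R1 @ bar 1 tick 0 v(0, 1): A3/A4 P8 -> G3/G4 P8 similar
  -> R1 @ bar 1 tick 0 v(0, 2): A3/E5 P5 -> G3/D5 P5 similar
  -> R1 @ bar 1 tick 0 v(1, 2): A4/E5 P5 -> G4/D5 P5 similar
  -> R3 @ bar 1 tick 0 v(2, 3): D5 above F4
  -> R4 @ bar 1 tick 0 v(0, 3): G3/F4 m7 untreated
  -> R7 @ bar 1 tick 0 v(3,): E5->F4 leap 11st
  -> R3 @ bar 1 tick 1 v(2, 3): D5 above F4
  -> R3 @ bar 1 tick 2 v(2, 3): D5 above F4
  -> R3 @ bar 1 tick 3 v(2, 3): D5 above F4
  -> R1 @ bar 2 tick 0 v(0, 1): G3/G4 P8 -> A3/A4 P8 similar
  -> R3 @ bar 2 tick 0 v(1, 2): A4 above G4
  -> R4 @ bar 2 tick 0 v(0, 2): A3/G4 m7 untreated
  -> R4 @ bar 2 tick 0 v(0, 3): A3/G4 m7 untreated
  -> R3 @ bar 2 tick 1 v(1, 2): A4 above G4
  -> R3 @ bar 2 tick 2 v(1, 2): A4 above G4
  -> R3 @ bar 2 tick 3 v(1, 2): A4 above G4
  -> R1 @ bar 3 tick 0 v(0, 1): A3/A4 P8 -> F3/F4 P8 similar
  -> R3 @ bar 3 tick 0 v(1, 2): F4 above E4
  -> R4 @ bar 3 tick 0 v(0, 2): F3/E4 M7 untreated
  -> R3 @ bar 3 tick 1 v(1, 2): F4 above E4
  -> R3 @ bar 3 tick 2 v(1, 2): F4 above E4
  -> R3 @ bar 3 tick 3 v(1, 2): F4 above E4
  -> R1 @ bar 4 tick 0 v(1, 3): F4/C5 P5 -> E4/B4 P5 similar
  -> R1 @ bar 5 tick 0 v(1, 2): E4/B4 P5 -> A4/E5 P5 similar
  -> R1 @ bar 5 tick 0 v(1, 3): E4/B4 P5 -> A4/E5 P5 similar
  -> R1 @ bar 5 tick 0 v(2, 3): B4/B4 P1 -> E5/E5 P1 similar
  -> R2 @ bar 5 tick 0 v(0, 1): G3/E4 M6 -> A3/A4 P8 similar
  -> R2 @ bar 5 tick 0 v(0, 2): G3/B4 M3 -> A3/E5 P5 similar
  -> R2 @ bar 5 tick 0 v(0, 3): G3/B4 M3 -> A3/E5 P5 similar

(1, 0, R1, (0, 1))
(1, 0, R1, (0, 2))
(1, 0, R1, (1, 2))
(1, 0, R3, (2, 3))
(1, 0, R4, (0, 3))
(1, 0, R7, (3,))
(1, 1, R3, (2, 3))
(1, 2, R3, (2, 3))
(1, 3, R3, (2, 3))
(2, 0, R1, (0, 1))
(2, 0, R3, (1, 2))
(2, 0, R4, (0, 2))
(2, 0, R4, (0, 3))
(2, 1, R3, (1, 2))
(2, 2, R3, (1, 2))
(2, 3, R3, (1, 2))
(3, 0, R1, (0, 1))
(3, 0, R3, (1, 2))
(3, 0, R4, (0, 2))
(3, 1, R3, (1, 2))
(3, 2, R3, (1, 2))
(3, 3, R3, (1, 2))
(4, 0, R1, (1, 3))
(5, 0, R1, (1, 2))
(5, 0, R1, (1, 3))
(5, 0, R1, (2, 3))
(5, 0, R2, (0, 1))
(5, 0, R2, (0, 2))
(5, 0, R2, (0, 3))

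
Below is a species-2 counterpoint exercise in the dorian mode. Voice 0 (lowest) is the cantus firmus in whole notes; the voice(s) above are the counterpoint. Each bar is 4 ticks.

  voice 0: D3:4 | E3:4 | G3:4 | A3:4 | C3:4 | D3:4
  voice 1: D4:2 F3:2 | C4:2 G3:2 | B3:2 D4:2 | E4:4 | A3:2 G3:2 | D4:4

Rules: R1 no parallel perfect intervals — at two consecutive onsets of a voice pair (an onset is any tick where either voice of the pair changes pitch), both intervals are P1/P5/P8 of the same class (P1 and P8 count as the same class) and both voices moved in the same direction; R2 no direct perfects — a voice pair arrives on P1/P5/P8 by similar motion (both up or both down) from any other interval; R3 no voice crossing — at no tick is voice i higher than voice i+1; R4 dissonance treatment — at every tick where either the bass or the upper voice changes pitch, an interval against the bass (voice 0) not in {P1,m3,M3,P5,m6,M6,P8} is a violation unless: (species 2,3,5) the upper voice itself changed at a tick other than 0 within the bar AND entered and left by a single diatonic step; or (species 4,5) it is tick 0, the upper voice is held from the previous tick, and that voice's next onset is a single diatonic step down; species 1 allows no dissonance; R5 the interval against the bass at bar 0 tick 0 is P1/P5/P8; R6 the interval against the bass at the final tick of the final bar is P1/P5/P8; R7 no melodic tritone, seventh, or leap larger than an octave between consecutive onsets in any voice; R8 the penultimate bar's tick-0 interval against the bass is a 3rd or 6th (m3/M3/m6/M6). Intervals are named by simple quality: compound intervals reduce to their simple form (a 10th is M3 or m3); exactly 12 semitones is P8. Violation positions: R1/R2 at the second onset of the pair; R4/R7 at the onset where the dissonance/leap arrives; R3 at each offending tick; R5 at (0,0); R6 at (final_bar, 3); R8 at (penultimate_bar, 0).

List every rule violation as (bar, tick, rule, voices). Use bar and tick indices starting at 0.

(3, 0, R1, (0, 1))
(5, 0, R2, (0, 1))

bar 0: v0=D3 v1=D4 downbeat P8
bar 1: v0=E3 v1=C4 downbeat m6
bar 2: v0=G3 v1=B3 downbeat M3
bar 3: v0=A3 v1=E4 downbeat P5
bar 4: v0=C3 v1=A3 downbeat M6
bar 5: v0=D3 v1=D4 downbeat P8
  -> R1 @ bar 3 tick 0 v(0, 1): G3/D4 P5 -> A3/E4 P5 similar
  -> R2 @ bar 5 tick 0 v(0, 1): C3/G3 P5 -> D3/D4 P8 similar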